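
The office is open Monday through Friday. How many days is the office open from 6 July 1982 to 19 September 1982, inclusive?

6 July 1982 is a Tuesday.
From 6 July 1982 to 19 September 1982 is 76 days inclusive.
76 = 7 × 10 + 6, so there are 10 full weeks plus 6 extra days.
Each full week contributes 5 weekdays (Mon–Fri): 10 × 5 = 50.
The 6 extra days are Tuesday, Wednesday, Thursday, Friday, Saturday, Sunday — 4 of them qualify.
Total: 50 + 4 = 54.

54 weekdays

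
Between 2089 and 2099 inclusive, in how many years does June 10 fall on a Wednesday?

2

Day of week of June 10 in each year:
2089: Fri, 2090: Sat, 2091: Sun, 2092: Tue, 2093: Wed ✓, 2094: Thu, 2095: Fri, 2096: Sun, 2097: Mon, 2098: Tue, 2099: Wed ✓
Wednesdays: 2093, 2099.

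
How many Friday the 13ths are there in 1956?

3

The 13th falls on a Friday when the month's 13th has weekday Fri.
Jan 13 is Fri ✓; Feb 13 is Mon; Mar 13 is Tue; Apr 13 is Fri ✓; May 13 is Sun; Jun 13 is Wed; Jul 13 is Fri ✓; Aug 13 is Mon; Sep 13 is Thu; Oct 13 is Sat; Nov 13 is Tue; Dec 13 is Thu.
Friday the 13ths: Jan, Apr, Jul.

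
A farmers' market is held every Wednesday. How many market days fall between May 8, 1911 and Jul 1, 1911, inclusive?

May 8, 1911 is a Monday.
That's 55 days from start to end, counting both.
55 = 7 × 7 + 6, so there are 7 full weeks plus 6 extra days.
Each full week contributes one Wednesday: 7 so far.
The 6 extra days are Monday, Tuesday, Wednesday, Thursday, Friday, Saturday — 1 of them qualifies.
Total: 7 + 1 = 8.

8 Wednesdays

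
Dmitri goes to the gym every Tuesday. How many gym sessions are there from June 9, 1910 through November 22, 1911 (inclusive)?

76 Tuesdays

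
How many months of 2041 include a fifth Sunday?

4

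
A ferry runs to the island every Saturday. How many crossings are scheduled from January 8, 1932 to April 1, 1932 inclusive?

January 8, 1932 is a Friday.
The range spans 85 days (inclusive of both endpoints).
85 = 7 × 12 + 1, so there are 12 full weeks plus 1 extra day.
Each full week contributes one Saturday: 12 so far.
The 1 extra day is Fri — none qualify.
Total: 12 + 0 = 12.

12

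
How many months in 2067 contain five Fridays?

4

A month has five Fridays exactly when Friday falls within its first (length − 28) days.
Jan: 31 days, starts Sat → 5 of Sat, Sun, Mon
Feb: 28 days, starts Tue → 5 of (none)
Mar: 31 days, starts Tue → 5 of Tue, Wed, Thu
Apr: 30 days, starts Fri → 5 of Fri, Sat ✓
May: 31 days, starts Sun → 5 of Sun, Mon, Tue
Jun: 30 days, starts Wed → 5 of Wed, Thu
Jul: 31 days, starts Fri → 5 of Fri, Sat, Sun ✓
Aug: 31 days, starts Mon → 5 of Mon, Tue, Wed
Sep: 30 days, starts Thu → 5 of Thu, Fri ✓
Oct: 31 days, starts Sat → 5 of Sat, Sun, Mon
Nov: 30 days, starts Tue → 5 of Tue, Wed
Dec: 31 days, starts Thu → 5 of Thu, Fri, Sat ✓
Months with five Fridays: Apr, Jul, Sep, Dec.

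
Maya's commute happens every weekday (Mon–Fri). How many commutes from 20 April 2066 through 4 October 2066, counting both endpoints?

20 April 2066 is a Tuesday.
That's 168 days from start to end, counting both.
168 = 7 × 24, so the span is exactly 24 full weeks.
Each full week contributes 5 weekdays (Mon–Fri): 24 × 5 = 120.

120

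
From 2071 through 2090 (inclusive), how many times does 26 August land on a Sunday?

2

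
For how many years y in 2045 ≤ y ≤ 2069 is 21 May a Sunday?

4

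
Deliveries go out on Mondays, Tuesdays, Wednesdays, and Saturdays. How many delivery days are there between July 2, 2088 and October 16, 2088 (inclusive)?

61

July 2, 2088 is a Friday.
That's 107 days from start to end, counting both.
107 = 7 × 15 + 2, so there are 15 full weeks plus 2 extra days.
Each full week contributes 4 days from the set (Mon, Tue, Wed, Sat): 15 × 4 = 60.
The 2 extra days are Friday, Saturday — 1 of them qualifies.
Total: 60 + 1 = 61.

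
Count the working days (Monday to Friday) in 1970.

January 1, 1970 is a Thursday.
From January 1, 1970 to December 31, 1970 is 365 days inclusive.
365 = 7 × 52 + 1, so there are 52 full weeks plus 1 extra day.
Each full week contributes 5 weekdays (Mon–Fri): 52 × 5 = 260.
The 1 extra day is Thu — 1 of them qualifies.
Total: 260 + 1 = 261.

261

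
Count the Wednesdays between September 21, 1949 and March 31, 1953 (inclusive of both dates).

September 21, 1949 is a Wednesday.
The range spans 1288 days (inclusive of both endpoints).
1288 = 7 × 184, so the span is exactly 184 full weeks.
Each full week contributes one Wednesday: 184 so far.

184 Wednesdays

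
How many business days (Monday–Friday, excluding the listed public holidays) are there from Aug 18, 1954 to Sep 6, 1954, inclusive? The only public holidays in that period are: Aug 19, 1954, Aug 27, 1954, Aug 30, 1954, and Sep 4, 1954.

Aug 18, 1954 is a Wednesday.
From Aug 18, 1954 to Sep 6, 1954 is 20 days inclusive.
20 = 7 × 2 + 6, so there are 2 full weeks plus 6 extra days.
Each full week contributes 5 weekdays (Mon–Fri): 2 × 5 = 10.
The 6 extra days are Wednesday, Thursday, Friday, Saturday, Sunday, Monday — 4 of them qualify.
Total: 10 + 4 = 14.
Holidays: Aug 19, 1954 (Thu); Aug 27, 1954 (Fri); Aug 30, 1954 (Mon); Sep 4, 1954 (Sat).
3 of the 4 holidays fall on weekdays; the rest are weekends and were already excluded.
Business days: 14 − 3 = 11.

11 business days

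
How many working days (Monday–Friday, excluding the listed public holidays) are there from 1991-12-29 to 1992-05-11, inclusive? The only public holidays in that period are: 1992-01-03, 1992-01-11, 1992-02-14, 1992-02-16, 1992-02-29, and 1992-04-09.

93

1991-12-29 is a Sunday.
The range spans 135 days (inclusive of both endpoints).
135 = 7 × 19 + 2, so there are 19 full weeks plus 2 extra days.
Each full week contributes 5 weekdays (Mon–Fri): 19 × 5 = 95.
The 2 extra days are Sunday, Monday — 1 of them qualifies.
Total: 95 + 1 = 96.
Holidays: 1992-01-03 (Fri); 1992-01-11 (Sat); 1992-02-14 (Fri); 1992-02-16 (Sun); 1992-02-29 (Sat); 1992-04-09 (Thu).
3 of the 6 holidays fall on weekdays; the rest are weekends and were already excluded.
Business days: 96 − 3 = 93.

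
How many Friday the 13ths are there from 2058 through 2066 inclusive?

15

Friday-the-13ths by year:
2058: Sep, Dec
2059: Jun
2060: Feb, Aug
2061: May
2062: Jan, Oct
2063: Apr, Jul
2064: Jun
2065: Feb, Mar, Nov
2066: Aug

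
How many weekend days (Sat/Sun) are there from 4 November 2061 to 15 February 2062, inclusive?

30

4 November 2061 is a Friday.
The range spans 104 days (inclusive of both endpoints).
104 = 7 × 14 + 6, so there are 14 full weeks plus 6 extra days.
Each full week contributes 2 weekend days (Sat, Sun): 14 × 2 = 28.
The 6 extra days are Fri, Sat, Sun, Mon, Tue, Wed — 2 of them qualify.
Total: 28 + 2 = 30.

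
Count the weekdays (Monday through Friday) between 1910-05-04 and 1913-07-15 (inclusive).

1910-05-04 is a Wednesday.
That's 1169 days from start to end, counting both.
1169 = 7 × 167, so the span is exactly 167 full weeks.
Each full week contributes 5 weekdays (Mon–Fri): 167 × 5 = 835.

835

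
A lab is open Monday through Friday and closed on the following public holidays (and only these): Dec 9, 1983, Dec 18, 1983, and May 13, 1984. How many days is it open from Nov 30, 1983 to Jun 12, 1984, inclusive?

Nov 30, 1983 is a Wednesday.
From Nov 30, 1983 to Jun 12, 1984 is 196 days inclusive.
196 = 7 × 28, so the span is exactly 28 full weeks.
Each full week contributes 5 weekdays (Mon–Fri): 28 × 5 = 140.
Total: 140.
Holidays: Dec 9, 1983 (Fri); Dec 18, 1983 (Sun); May 13, 1984 (Sun).
1 of the 3 holidays fall on weekdays; the rest are weekends and were already excluded.
Business days: 140 − 1 = 139.

139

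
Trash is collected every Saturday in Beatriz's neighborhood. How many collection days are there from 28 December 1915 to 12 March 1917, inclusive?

28 December 1915 is a Tuesday.
From 28 December 1915 to 12 March 1917 is 441 days inclusive.
441 = 7 × 63, so the span is exactly 63 full weeks.
Each full week contributes one Saturday: 63 so far.

63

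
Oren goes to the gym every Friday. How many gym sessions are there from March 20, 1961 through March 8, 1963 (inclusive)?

103 Fridays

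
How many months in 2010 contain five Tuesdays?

A month has five Tuesdays exactly when Tuesday falls within its first (length − 28) days.
Jan: 31 days, starts Fri → 5 of Fri, Sat, Sun
Feb: 28 days, starts Mon → 5 of (none)
Mar: 31 days, starts Mon → 5 of Mon, Tue, Wed ✓
Apr: 30 days, starts Thu → 5 of Thu, Fri
May: 31 days, starts Sat → 5 of Sat, Sun, Mon
Jun: 30 days, starts Tue → 5 of Tue, Wed ✓
Jul: 31 days, starts Thu → 5 of Thu, Fri, Sat
Aug: 31 days, starts Sun → 5 of Sun, Mon, Tue ✓
Sep: 30 days, starts Wed → 5 of Wed, Thu
Oct: 31 days, starts Fri → 5 of Fri, Sat, Sun
Nov: 30 days, starts Mon → 5 of Mon, Tue ✓
Dec: 31 days, starts Wed → 5 of Wed, Thu, Fri
Months with five Tuesdays: Mar, Jun, Aug, Nov.

4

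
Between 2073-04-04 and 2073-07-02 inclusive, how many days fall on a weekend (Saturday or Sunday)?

2073-04-04 is a Tuesday.
From 2073-04-04 to 2073-07-02 is 90 days inclusive.
90 = 7 × 12 + 6, so there are 12 full weeks plus 6 extra days.
Each full week contributes 2 weekend days (Sat, Sun): 12 × 2 = 24.
The 6 extra days are Tuesday, Wednesday, Thursday, Friday, Saturday, Sunday — 2 of them qualify.
Total: 24 + 2 = 26.

26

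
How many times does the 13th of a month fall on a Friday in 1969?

The 13th falls on a Friday when the month's 13th has weekday Fri.
Jan 13 is Mon; Feb 13 is Thu; Mar 13 is Thu; Apr 13 is Sun; May 13 is Tue; Jun 13 is Fri ✓; Jul 13 is Sun; Aug 13 is Wed; Sep 13 is Sat; Oct 13 is Mon; Nov 13 is Thu; Dec 13 is Sat.
Friday the 13ths: Jun.

1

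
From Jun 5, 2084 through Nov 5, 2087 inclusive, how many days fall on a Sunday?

178

Jun 5, 2084 is a Monday.
The range spans 1249 days (inclusive of both endpoints).
1249 = 7 × 178 + 3, so there are 178 full weeks plus 3 extra days.
Each full week contributes one Sunday: 178 so far.
The 3 extra days are Monday, Tuesday, Wednesday — none qualify.
Total: 178 + 0 = 178.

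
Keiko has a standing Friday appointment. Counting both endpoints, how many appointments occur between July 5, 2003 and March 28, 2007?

194 Fridays

July 5, 2003 is a Saturday.
From July 5, 2003 to March 28, 2007 is 1363 days inclusive.
1363 = 7 × 194 + 5, so there are 194 full weeks plus 5 extra days.
Each full week contributes one Friday: 194 so far.
The 5 extra days are Saturday, Sunday, Monday, Tuesday, Wednesday — none qualify.
Total: 194 + 0 = 194.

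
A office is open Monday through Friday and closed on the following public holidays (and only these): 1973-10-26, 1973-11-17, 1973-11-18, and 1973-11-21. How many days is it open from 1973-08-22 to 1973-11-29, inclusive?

1973-08-22 is a Wednesday.
The range spans 100 days (inclusive of both endpoints).
100 = 7 × 14 + 2, so there are 14 full weeks plus 2 extra days.
Each full week contributes 5 weekdays (Mon–Fri): 14 × 5 = 70.
The 2 extra days are Wed, Thu — 2 of them qualify.
Total: 70 + 2 = 72.
Holidays: 1973-10-26 (Fri); 1973-11-17 (Sat); 1973-11-18 (Sun); 1973-11-21 (Wed).
2 of the 4 holidays fall on weekdays; the rest are weekends and were already excluded.
Business days: 72 − 2 = 70.

70 business days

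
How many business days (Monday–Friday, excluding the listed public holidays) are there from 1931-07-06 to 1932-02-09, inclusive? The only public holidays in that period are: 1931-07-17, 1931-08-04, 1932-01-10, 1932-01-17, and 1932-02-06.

155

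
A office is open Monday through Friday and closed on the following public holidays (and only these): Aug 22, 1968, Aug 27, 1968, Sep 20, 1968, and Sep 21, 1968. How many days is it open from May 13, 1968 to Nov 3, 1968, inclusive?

122

May 13, 1968 is a Monday.
From May 13, 1968 to Nov 3, 1968 is 175 days inclusive.
175 = 7 × 25, so the span is exactly 25 full weeks.
Each full week contributes 5 weekdays (Mon–Fri): 25 × 5 = 125.
Holidays: Aug 22, 1968 (Thu); Aug 27, 1968 (Tue); Sep 20, 1968 (Fri); Sep 21, 1968 (Sat).
3 of the 4 holidays fall on weekdays; the rest are weekends and were already excluded.
Business days: 125 − 3 = 122.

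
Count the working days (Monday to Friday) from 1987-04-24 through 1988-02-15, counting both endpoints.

1987-04-24 is a Friday.
From 1987-04-24 to 1988-02-15 is 298 days inclusive.
298 = 7 × 42 + 4, so there are 42 full weeks plus 4 extra days.
Each full week contributes 5 weekdays (Mon–Fri): 42 × 5 = 210.
The 4 extra days are Friday, Saturday, Sunday, Monday — 2 of them qualify.
Total: 210 + 2 = 212.

212 weekdays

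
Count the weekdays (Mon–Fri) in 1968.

1 January 1968 is a Monday.
The range spans 366 days (inclusive of both endpoints).
366 = 7 × 52 + 2, so there are 52 full weeks plus 2 extra days.
Each full week contributes 5 weekdays (Mon–Fri): 52 × 5 = 260.
The 2 extra days are Mon, Tue — 2 of them qualify.
Total: 260 + 2 = 262.

262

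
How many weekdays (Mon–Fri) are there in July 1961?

1961-07-01 is a Saturday.
From 1961-07-01 to 1961-07-31 is 31 days inclusive.
31 = 7 × 4 + 3, so there are 4 full weeks plus 3 extra days.
Each full week contributes 5 weekdays (Mon–Fri): 4 × 5 = 20.
The 3 extra days are Sat, Sun, Mon — 1 of them qualifies.
Total: 20 + 1 = 21.

21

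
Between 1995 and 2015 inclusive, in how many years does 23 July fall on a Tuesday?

3

Day of week of July 23 in each year:
1995: Sun, 1996: Tue ✓, 1997: Wed, 1998: Thu, 1999: Fri, 2000: Sun, 2001: Mon, 2002: Tue ✓, 2003: Wed, 2004: Fri, 2005: Sat, 2006: Sun, 2007: Mon, 2008: Wed, 2009: Thu, 2010: Fri, 2011: Sat, 2012: Mon, 2013: Tue ✓, 2014: Wed, 2015: Thu
Tuesdays: 1996, 2002, 2013.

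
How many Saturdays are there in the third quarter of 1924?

13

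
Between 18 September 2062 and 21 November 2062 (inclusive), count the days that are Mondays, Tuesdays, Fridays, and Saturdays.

18 September 2062 is a Monday.
From 18 September 2062 to 21 November 2062 is 65 days inclusive.
65 = 7 × 9 + 2, so there are 9 full weeks plus 2 extra days.
Each full week contributes 4 days from the set (Mon, Tue, Fri, Sat): 9 × 4 = 36.
The 2 extra days are Mon, Tue — 2 of them qualify.
Total: 36 + 2 = 38.

38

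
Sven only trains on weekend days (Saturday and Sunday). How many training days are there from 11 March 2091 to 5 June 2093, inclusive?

11 March 2091 is a Sunday.
From 11 March 2091 to 5 June 2093 is 818 days inclusive.
818 = 7 × 116 + 6, so there are 116 full weeks plus 6 extra days.
Each full week contributes 2 weekend days (Sat, Sun): 116 × 2 = 232.
The 6 extra days are Sun, Mon, Tue, Wed, Thu, Fri — 1 of them qualifies.
Total: 232 + 1 = 233.

233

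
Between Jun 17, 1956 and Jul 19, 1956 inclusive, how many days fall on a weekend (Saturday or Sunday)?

9

Jun 17, 1956 is a Sunday.
From Jun 17, 1956 to Jul 19, 1956 is 33 days inclusive.
33 = 7 × 4 + 5, so there are 4 full weeks plus 5 extra days.
Each full week contributes 2 weekend days (Sat, Sun): 4 × 2 = 8.
The 5 extra days are Sunday, Monday, Tuesday, Wednesday, Thursday — 1 of them qualifies.
Total: 8 + 1 = 9.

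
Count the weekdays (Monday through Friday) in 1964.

1 January 1964 is a Wednesday.
From 1 January 1964 to 31 December 1964 is 366 days inclusive.
366 = 7 × 52 + 2, so there are 52 full weeks plus 2 extra days.
Each full week contributes 5 weekdays (Mon–Fri): 52 × 5 = 260.
The 2 extra days are Wednesday, Thursday — 2 of them qualify.
Total: 260 + 2 = 262.

262 weekdays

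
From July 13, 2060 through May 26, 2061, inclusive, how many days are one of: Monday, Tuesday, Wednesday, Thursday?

183

July 13, 2060 is a Tuesday.
From July 13, 2060 to May 26, 2061 is 318 days inclusive.
318 = 7 × 45 + 3, so there are 45 full weeks plus 3 extra days.
Each full week contributes 4 days from the set (Mon, Tue, Wed, Thu): 45 × 4 = 180.
The 3 extra days are Tuesday, Wednesday, Thursday — 3 of them qualify.
Total: 180 + 3 = 183.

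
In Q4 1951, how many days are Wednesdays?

13

Oct 1, 1951 is a Monday.
From Oct 1, 1951 to Dec 31, 1951 is 92 days inclusive.
92 = 7 × 13 + 1, so there are 13 full weeks plus 1 extra day.
Each full week contributes one Wednesday: 13 so far.
The 1 extra day is Monday — none qualify.
Total: 13 + 0 = 13.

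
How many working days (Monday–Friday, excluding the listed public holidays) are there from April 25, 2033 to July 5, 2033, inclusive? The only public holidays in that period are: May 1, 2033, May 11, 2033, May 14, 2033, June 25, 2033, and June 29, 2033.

50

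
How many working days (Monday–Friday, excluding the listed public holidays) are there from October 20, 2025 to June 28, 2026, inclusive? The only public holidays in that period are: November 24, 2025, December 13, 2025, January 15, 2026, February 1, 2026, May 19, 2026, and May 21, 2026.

176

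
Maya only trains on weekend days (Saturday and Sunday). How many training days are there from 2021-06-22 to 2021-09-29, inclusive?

28

2021-06-22 is a Tuesday.
From 2021-06-22 to 2021-09-29 is 100 days inclusive.
100 = 7 × 14 + 2, so there are 14 full weeks plus 2 extra days.
Each full week contributes 2 weekend days (Sat, Sun): 14 × 2 = 28.
The 2 extra days are Tue, Wed — none qualify.
Total: 28 + 0 = 28.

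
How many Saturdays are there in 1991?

52

Jan 1, 1991 is a Tuesday.
The range spans 365 days (inclusive of both endpoints).
365 = 7 × 52 + 1, so there are 52 full weeks plus 1 extra day.
Each full week contributes one Saturday: 52 so far.
The 1 extra day is Tue — none qualify.
Total: 52 + 0 = 52.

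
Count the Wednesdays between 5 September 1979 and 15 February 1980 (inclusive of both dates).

24 Wednesdays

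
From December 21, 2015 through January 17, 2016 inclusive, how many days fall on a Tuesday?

4

December 21, 2015 is a Monday.
From December 21, 2015 to January 17, 2016 is 28 days inclusive.
28 = 7 × 4, so the span is exactly 4 full weeks.
Each full week contributes one Tuesday: 4 so far.
Total: 4.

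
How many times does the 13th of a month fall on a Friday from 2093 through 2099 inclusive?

14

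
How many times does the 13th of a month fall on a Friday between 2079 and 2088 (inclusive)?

Friday-the-13ths by year:
2079: Jan, Oct
2080: Sep, Dec
2081: Jun
2082: Feb, Mar, Nov
2083: Aug
2084: Oct
2085: Apr, Jul
2086: Sep, Dec
2087: Jun
2088: Feb, Aug

17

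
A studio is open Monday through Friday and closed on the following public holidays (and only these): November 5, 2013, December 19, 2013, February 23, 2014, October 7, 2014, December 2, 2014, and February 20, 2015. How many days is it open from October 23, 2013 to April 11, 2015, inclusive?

378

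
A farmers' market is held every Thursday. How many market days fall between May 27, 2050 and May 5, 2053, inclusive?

May 27, 2050 is a Friday.
From May 27, 2050 to May 5, 2053 is 1075 days inclusive.
1075 = 7 × 153 + 4, so there are 153 full weeks plus 4 extra days.
Each full week contributes one Thursday: 153 so far.
The 4 extra days are Fri, Sat, Sun, Mon — none qualify.
Total: 153 + 0 = 153.

153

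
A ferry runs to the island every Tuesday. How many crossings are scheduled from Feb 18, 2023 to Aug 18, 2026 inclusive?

183 Tuesdays

Feb 18, 2023 is a Saturday.
The range spans 1278 days (inclusive of both endpoints).
1278 = 7 × 182 + 4, so there are 182 full weeks plus 4 extra days.
Each full week contributes one Tuesday: 182 so far.
The 4 extra days are Saturday, Sunday, Monday, Tuesday — 1 of them qualifies.
Total: 182 + 1 = 183.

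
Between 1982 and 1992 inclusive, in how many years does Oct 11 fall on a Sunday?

Day of week of October 11 in each year:
1982: Mon, 1983: Tue, 1984: Thu, 1985: Fri, 1986: Sat, 1987: Sun ✓, 1988: Tue, 1989: Wed, 1990: Thu, 1991: Fri, 1992: Sun ✓
Sundays: 1987, 1992.

2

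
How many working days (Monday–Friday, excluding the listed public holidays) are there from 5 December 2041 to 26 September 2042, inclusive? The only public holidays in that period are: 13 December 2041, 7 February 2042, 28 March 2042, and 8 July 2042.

5 December 2041 is a Thursday.
That's 296 days from start to end, counting both.
296 = 7 × 42 + 2, so there are 42 full weeks plus 2 extra days.
Each full week contributes 5 weekdays (Mon–Fri): 42 × 5 = 210.
The 2 extra days are Thursday, Friday — 2 of them qualify.
Total: 210 + 2 = 212.
Holidays: 13 December 2041 (Fri); 7 February 2042 (Fri); 28 March 2042 (Fri); 8 July 2042 (Tue).
All 4 holidays fall on weekdays, so subtract 4.
Business days: 212 − 4 = 208.

208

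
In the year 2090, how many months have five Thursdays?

4

A month has five Thursdays exactly when Thursday falls within its first (length − 28) days.
Jan: 31 days, starts Sun → 5 of Sun, Mon, Tue
Feb: 28 days, starts Wed → 5 of (none)
Mar: 31 days, starts Wed → 5 of Wed, Thu, Fri ✓
Apr: 30 days, starts Sat → 5 of Sat, Sun
May: 31 days, starts Mon → 5 of Mon, Tue, Wed
Jun: 30 days, starts Thu → 5 of Thu, Fri ✓
Jul: 31 days, starts Sat → 5 of Sat, Sun, Mon
Aug: 31 days, starts Tue → 5 of Tue, Wed, Thu ✓
Sep: 30 days, starts Fri → 5 of Fri, Sat
Oct: 31 days, starts Sun → 5 of Sun, Mon, Tue
Nov: 30 days, starts Wed → 5 of Wed, Thu ✓
Dec: 31 days, starts Fri → 5 of Fri, Sat, Sun
Months with five Thursdays: Mar, Jun, Aug, Nov.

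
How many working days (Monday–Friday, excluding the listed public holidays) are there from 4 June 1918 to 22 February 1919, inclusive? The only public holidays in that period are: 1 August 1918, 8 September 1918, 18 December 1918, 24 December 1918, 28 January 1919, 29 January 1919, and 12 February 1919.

4 June 1918 is a Tuesday.
From 4 June 1918 to 22 February 1919 is 264 days inclusive.
264 = 7 × 37 + 5, so there are 37 full weeks plus 5 extra days.
Each full week contributes 5 weekdays (Mon–Fri): 37 × 5 = 185.
The 5 extra days are Tue, Wed, Thu, Fri, Sat — 4 of them qualify.
Total: 185 + 4 = 189.
Holidays: 1 August 1918 (Thu); 8 September 1918 (Sun); 18 December 1918 (Wed); 24 December 1918 (Tue); 28 January 1919 (Tue); 29 January 1919 (Wed); 12 February 1919 (Wed).
6 of the 7 holidays fall on weekdays; the rest are weekends and were already excluded.
Business days: 189 − 6 = 183.

183 working days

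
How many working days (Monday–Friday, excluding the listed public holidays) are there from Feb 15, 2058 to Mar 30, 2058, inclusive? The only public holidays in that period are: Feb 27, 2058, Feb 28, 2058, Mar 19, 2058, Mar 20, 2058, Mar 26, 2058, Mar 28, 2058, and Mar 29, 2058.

24 working days

Feb 15, 2058 is a Friday.
From Feb 15, 2058 to Mar 30, 2058 is 44 days inclusive.
44 = 7 × 6 + 2, so there are 6 full weeks plus 2 extra days.
Each full week contributes 5 weekdays (Mon–Fri): 6 × 5 = 30.
The 2 extra days are Fri, Sat — 1 of them qualifies.
Total: 30 + 1 = 31.
Holidays: Feb 27, 2058 (Wed); Feb 28, 2058 (Thu); Mar 19, 2058 (Tue); Mar 20, 2058 (Wed); Mar 26, 2058 (Tue); Mar 28, 2058 (Thu); Mar 29, 2058 (Fri).
All 7 holidays fall on weekdays, so subtract 7.
Business days: 31 − 7 = 24.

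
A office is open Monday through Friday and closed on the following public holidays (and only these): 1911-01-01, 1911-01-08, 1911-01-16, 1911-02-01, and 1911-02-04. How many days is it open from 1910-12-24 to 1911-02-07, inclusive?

30

1910-12-24 is a Saturday.
The range spans 46 days (inclusive of both endpoints).
46 = 7 × 6 + 4, so there are 6 full weeks plus 4 extra days.
Each full week contributes 5 weekdays (Mon–Fri): 6 × 5 = 30.
The 4 extra days are Saturday, Sunday, Monday, Tuesday — 2 of them qualify.
Total: 30 + 2 = 32.
Holidays: 1911-01-01 (Sun); 1911-01-08 (Sun); 1911-01-16 (Mon); 1911-02-01 (Wed); 1911-02-04 (Sat).
2 of the 5 holidays fall on weekdays; the rest are weekends and were already excluded.
Business days: 32 − 2 = 30.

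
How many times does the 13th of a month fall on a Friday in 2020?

The 13th falls on a Friday when the month's 13th has weekday Fri.
Jan 13 is Mon; Feb 13 is Thu; Mar 13 is Fri ✓; Apr 13 is Mon; May 13 is Wed; Jun 13 is Sat; Jul 13 is Mon; Aug 13 is Thu; Sep 13 is Sun; Oct 13 is Tue; Nov 13 is Fri ✓; Dec 13 is Sun.
Friday the 13ths: Mar, Nov.

2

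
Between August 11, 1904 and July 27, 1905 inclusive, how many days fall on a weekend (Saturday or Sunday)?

100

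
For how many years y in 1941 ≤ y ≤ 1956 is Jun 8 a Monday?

2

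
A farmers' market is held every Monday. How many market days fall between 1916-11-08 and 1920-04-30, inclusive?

1916-11-08 is a Wednesday.
That's 1270 days from start to end, counting both.
1270 = 7 × 181 + 3, so there are 181 full weeks plus 3 extra days.
Each full week contributes one Monday: 181 so far.
The 3 extra days are Wed, Thu, Fri — none qualify.
Total: 181 + 0 = 181.

181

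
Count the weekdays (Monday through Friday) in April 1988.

April 1, 1988 is a Friday.
That's 30 days from start to end, counting both.
30 = 7 × 4 + 2, so there are 4 full weeks plus 2 extra days.
Each full week contributes 5 weekdays (Mon–Fri): 4 × 5 = 20.
The 2 extra days are Friday, Saturday — 1 of them qualifies.
Total: 20 + 1 = 21.

21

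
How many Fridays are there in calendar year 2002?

52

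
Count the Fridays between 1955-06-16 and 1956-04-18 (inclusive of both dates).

44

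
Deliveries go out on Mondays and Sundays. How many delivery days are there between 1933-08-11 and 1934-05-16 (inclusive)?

80

1933-08-11 is a Friday.
The range spans 279 days (inclusive of both endpoints).
279 = 7 × 39 + 6, so there are 39 full weeks plus 6 extra days.
Each full week contributes 2 days from the set (Mon, Sun): 39 × 2 = 78.
The 6 extra days are Fri, Sat, Sun, Mon, Tue, Wed — 2 of them qualify.
Total: 78 + 2 = 80.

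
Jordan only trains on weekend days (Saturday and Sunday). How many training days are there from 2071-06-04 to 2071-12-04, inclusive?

52

2071-06-04 is a Thursday.
The range spans 184 days (inclusive of both endpoints).
184 = 7 × 26 + 2, so there are 26 full weeks plus 2 extra days.
Each full week contributes 2 weekend days (Sat, Sun): 26 × 2 = 52.
The 2 extra days are Thursday, Friday — none qualify.
Total: 52 + 0 = 52.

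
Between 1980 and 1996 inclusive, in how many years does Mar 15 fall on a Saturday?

Day of week of March 15 in each year:
1980: Sat ✓, 1981: Sun, 1982: Mon, 1983: Tue, 1984: Thu, 1985: Fri, 1986: Sat ✓, 1987: Sun, 1988: Tue, 1989: Wed, 1990: Thu, 1991: Fri, 1992: Sun, 1993: Mon, 1994: Tue, 1995: Wed, 1996: Fri
Saturdays: 1980, 1986.

2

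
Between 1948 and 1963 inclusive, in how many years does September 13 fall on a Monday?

Day of week of September 13 in each year:
1948: Mon ✓, 1949: Tue, 1950: Wed, 1951: Thu, 1952: Sat, 1953: Sun, 1954: Mon ✓, 1955: Tue, 1956: Thu, 1957: Fri, 1958: Sat, 1959: Sun, 1960: Tue, 1961: Wed, 1962: Thu, 1963: Fri
Mondays: 1948, 1954.

2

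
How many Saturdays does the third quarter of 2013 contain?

13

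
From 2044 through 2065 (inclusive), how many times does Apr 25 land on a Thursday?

Day of week of April 25 in each year:
2044: Mon, 2045: Tue, 2046: Wed, 2047: Thu ✓, 2048: Sat, 2049: Sun, 2050: Mon, 2051: Tue, 2052: Thu ✓, 2053: Fri, 2054: Sat, 2055: Sun, 2056: Tue, 2057: Wed, 2058: Thu ✓, 2059: Fri, 2060: Sun, 2061: Mon, 2062: Tue, 2063: Wed, 2064: Fri, 2065: Sat
Thursdays: 2047, 2052, 2058.

3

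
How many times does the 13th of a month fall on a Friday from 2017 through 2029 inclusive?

Friday-the-13ths by year:
2017: Jan, Oct
2018: Apr, Jul
2019: Sep, Dec
2020: Mar, Nov
2021: Aug
2022: May
2023: Jan, Oct
2024: Sep, Dec
2025: Jun
2026: Feb, Mar, Nov
2027: Aug
2028: Oct
2029: Apr, Jul

22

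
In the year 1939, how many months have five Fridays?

4

A month has five Fridays exactly when Friday falls within its first (length − 28) days.
Jan: 31 days, starts Sun → 5 of Sun, Mon, Tue
Feb: 28 days, starts Wed → 5 of (none)
Mar: 31 days, starts Wed → 5 of Wed, Thu, Fri ✓
Apr: 30 days, starts Sat → 5 of Sat, Sun
May: 31 days, starts Mon → 5 of Mon, Tue, Wed
Jun: 30 days, starts Thu → 5 of Thu, Fri ✓
Jul: 31 days, starts Sat → 5 of Sat, Sun, Mon
Aug: 31 days, starts Tue → 5 of Tue, Wed, Thu
Sep: 30 days, starts Fri → 5 of Fri, Sat ✓
Oct: 31 days, starts Sun → 5 of Sun, Mon, Tue
Nov: 30 days, starts Wed → 5 of Wed, Thu
Dec: 31 days, starts Fri → 5 of Fri, Sat, Sun ✓
Months with five Fridays: Mar, Jun, Sep, Dec.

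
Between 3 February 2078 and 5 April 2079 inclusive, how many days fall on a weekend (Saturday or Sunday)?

122

3 February 2078 is a Thursday.
The range spans 427 days (inclusive of both endpoints).
427 = 7 × 61, so the span is exactly 61 full weeks.
Each full week contributes 2 weekend days (Sat, Sun): 61 × 2 = 122.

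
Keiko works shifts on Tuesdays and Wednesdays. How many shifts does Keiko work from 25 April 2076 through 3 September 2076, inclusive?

38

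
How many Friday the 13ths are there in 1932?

1

The 13th falls on a Friday when the month's 13th has weekday Fri.
Jan 13 is Wed; Feb 13 is Sat; Mar 13 is Sun; Apr 13 is Wed; May 13 is Fri ✓; Jun 13 is Mon; Jul 13 is Wed; Aug 13 is Sat; Sep 13 is Tue; Oct 13 is Thu; Nov 13 is Sun; Dec 13 is Tue.
Friday the 13ths: May.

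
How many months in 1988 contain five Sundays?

A month has five Sundays exactly when Sunday falls within its first (length − 28) days.
Jan: 31 days, starts Fri → 5 of Fri, Sat, Sun ✓
Feb: 29 days, starts Mon → 5 of Mon
Mar: 31 days, starts Tue → 5 of Tue, Wed, Thu
Apr: 30 days, starts Fri → 5 of Fri, Sat
May: 31 days, starts Sun → 5 of Sun, Mon, Tue ✓
Jun: 30 days, starts Wed → 5 of Wed, Thu
Jul: 31 days, starts Fri → 5 of Fri, Sat, Sun ✓
Aug: 31 days, starts Mon → 5 of Mon, Tue, Wed
Sep: 30 days, starts Thu → 5 of Thu, Fri
Oct: 31 days, starts Sat → 5 of Sat, Sun, Mon ✓
Nov: 30 days, starts Tue → 5 of Tue, Wed
Dec: 31 days, starts Thu → 5 of Thu, Fri, Sat
Months with five Sundays: Jan, May, Jul, Oct.

4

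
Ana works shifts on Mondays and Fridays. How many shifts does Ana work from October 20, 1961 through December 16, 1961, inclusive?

October 20, 1961 is a Friday.
The range spans 58 days (inclusive of both endpoints).
58 = 7 × 8 + 2, so there are 8 full weeks plus 2 extra days.
Each full week contributes 2 days from the set (Mon, Fri): 8 × 2 = 16.
The 2 extra days are Fri, Sat — 1 of them qualifies.
Total: 16 + 1 = 17.

17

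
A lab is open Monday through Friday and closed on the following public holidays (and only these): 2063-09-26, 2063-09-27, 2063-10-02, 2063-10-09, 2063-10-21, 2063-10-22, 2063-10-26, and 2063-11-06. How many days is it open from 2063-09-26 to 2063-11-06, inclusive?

23

2063-09-26 is a Wednesday.
The range spans 42 days (inclusive of both endpoints).
42 = 7 × 6, so the span is exactly 6 full weeks.
Each full week contributes 5 weekdays (Mon–Fri): 6 × 5 = 30.
Holidays: 2063-09-26 (Wed); 2063-09-27 (Thu); 2063-10-02 (Tue); 2063-10-09 (Tue); 2063-10-21 (Sun); 2063-10-22 (Mon); 2063-10-26 (Fri); 2063-11-06 (Tue).
7 of the 8 holidays fall on weekdays; the rest are weekends and were already excluded.
Business days: 30 − 7 = 23.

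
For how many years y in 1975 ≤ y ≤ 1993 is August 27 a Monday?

Day of week of August 27 in each year:
1975: Wed, 1976: Fri, 1977: Sat, 1978: Sun, 1979: Mon ✓, 1980: Wed, 1981: Thu, 1982: Fri, 1983: Sat, 1984: Mon ✓, 1985: Tue, 1986: Wed, 1987: Thu, 1988: Sat, 1989: Sun, 1990: Mon ✓, 1991: Tue, 1992: Thu, 1993: Fri
Mondays: 1979, 1984, 1990.

3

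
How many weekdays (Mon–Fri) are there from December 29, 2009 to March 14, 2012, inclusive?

December 29, 2009 is a Tuesday.
That's 807 days from start to end, counting both.
807 = 7 × 115 + 2, so there are 115 full weeks plus 2 extra days.
Each full week contributes 5 weekdays (Mon–Fri): 115 × 5 = 575.
The 2 extra days are Tuesday, Wednesday — 2 of them qualify.
Total: 575 + 2 = 577.

577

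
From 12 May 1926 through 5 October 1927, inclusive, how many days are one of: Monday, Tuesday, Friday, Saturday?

292

12 May 1926 is a Wednesday.
The range spans 512 days (inclusive of both endpoints).
512 = 7 × 73 + 1, so there are 73 full weeks plus 1 extra day.
Each full week contributes 4 days from the set (Mon, Tue, Fri, Sat): 73 × 4 = 292.
The 1 extra day is Wednesday — none qualify.
Total: 292 + 0 = 292.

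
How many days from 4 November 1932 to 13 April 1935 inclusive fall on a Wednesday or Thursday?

4 November 1932 is a Friday.
The range spans 891 days (inclusive of both endpoints).
891 = 7 × 127 + 2, so there are 127 full weeks plus 2 extra days.
Each full week contributes 2 days from the set (Wed, Thu): 127 × 2 = 254.
The 2 extra days are Fri, Sat — none qualify.
Total: 254 + 0 = 254.

254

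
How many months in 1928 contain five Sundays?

5

A month has five Sundays exactly when Sunday falls within its first (length − 28) days.
Jan: 31 days, starts Sun → 5 of Sun, Mon, Tue ✓
Feb: 29 days, starts Wed → 5 of Wed
Mar: 31 days, starts Thu → 5 of Thu, Fri, Sat
Apr: 30 days, starts Sun → 5 of Sun, Mon ✓
May: 31 days, starts Tue → 5 of Tue, Wed, Thu
Jun: 30 days, starts Fri → 5 of Fri, Sat
Jul: 31 days, starts Sun → 5 of Sun, Mon, Tue ✓
Aug: 31 days, starts Wed → 5 of Wed, Thu, Fri
Sep: 30 days, starts Sat → 5 of Sat, Sun ✓
Oct: 31 days, starts Mon → 5 of Mon, Tue, Wed
Nov: 30 days, starts Thu → 5 of Thu, Fri
Dec: 31 days, starts Sat → 5 of Sat, Sun, Mon ✓
Months with five Sundays: Jan, Apr, Jul, Sep, Dec.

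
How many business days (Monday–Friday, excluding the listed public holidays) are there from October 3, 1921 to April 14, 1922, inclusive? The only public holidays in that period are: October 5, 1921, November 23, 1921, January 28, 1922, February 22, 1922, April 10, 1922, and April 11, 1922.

135

October 3, 1921 is a Monday.
The range spans 194 days (inclusive of both endpoints).
194 = 7 × 27 + 5, so there are 27 full weeks plus 5 extra days.
Each full week contributes 5 weekdays (Mon–Fri): 27 × 5 = 135.
The 5 extra days are Monday, Tuesday, Wednesday, Thursday, Friday — 5 of them qualify.
Total: 135 + 5 = 140.
Holidays: October 5, 1921 (Wed); November 23, 1921 (Wed); January 28, 1922 (Sat); February 22, 1922 (Wed); April 10, 1922 (Mon); April 11, 1922 (Tue).
5 of the 6 holidays fall on weekdays; the rest are weekends and were already excluded.
Business days: 140 − 5 = 135.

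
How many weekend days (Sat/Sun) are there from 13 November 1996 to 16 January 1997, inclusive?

18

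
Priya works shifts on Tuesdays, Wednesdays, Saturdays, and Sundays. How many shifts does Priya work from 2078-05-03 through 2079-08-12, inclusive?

267

2078-05-03 is a Tuesday.
The range spans 467 days (inclusive of both endpoints).
467 = 7 × 66 + 5, so there are 66 full weeks plus 5 extra days.
Each full week contributes 4 days from the set (Tue, Wed, Sat, Sun): 66 × 4 = 264.
The 5 extra days are Tue, Wed, Thu, Fri, Sat — 3 of them qualify.
Total: 264 + 3 = 267.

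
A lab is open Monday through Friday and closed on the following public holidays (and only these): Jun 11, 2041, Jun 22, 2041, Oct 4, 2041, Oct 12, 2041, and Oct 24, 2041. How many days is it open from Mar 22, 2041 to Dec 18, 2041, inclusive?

191

Mar 22, 2041 is a Friday.
That's 272 days from start to end, counting both.
272 = 7 × 38 + 6, so there are 38 full weeks plus 6 extra days.
Each full week contributes 5 weekdays (Mon–Fri): 38 × 5 = 190.
The 6 extra days are Friday, Saturday, Sunday, Monday, Tuesday, Wednesday — 4 of them qualify.
Total: 190 + 4 = 194.
Holidays: Jun 11, 2041 (Tue); Jun 22, 2041 (Sat); Oct 4, 2041 (Fri); Oct 12, 2041 (Sat); Oct 24, 2041 (Thu).
3 of the 5 holidays fall on weekdays; the rest are weekends and were already excluded.
Business days: 194 − 3 = 191.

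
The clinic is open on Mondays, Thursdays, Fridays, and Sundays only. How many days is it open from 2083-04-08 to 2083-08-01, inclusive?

67

2083-04-08 is a Thursday.
The range spans 116 days (inclusive of both endpoints).
116 = 7 × 16 + 4, so there are 16 full weeks plus 4 extra days.
Each full week contributes 4 days from the set (Mon, Thu, Fri, Sun): 16 × 4 = 64.
The 4 extra days are Thu, Fri, Sat, Sun — 3 of them qualify.
Total: 64 + 3 = 67.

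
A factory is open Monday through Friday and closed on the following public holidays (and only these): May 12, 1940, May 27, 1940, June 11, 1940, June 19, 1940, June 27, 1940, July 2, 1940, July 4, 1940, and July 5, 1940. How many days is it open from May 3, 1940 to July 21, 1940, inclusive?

49

May 3, 1940 is a Friday.
From May 3, 1940 to July 21, 1940 is 80 days inclusive.
80 = 7 × 11 + 3, so there are 11 full weeks plus 3 extra days.
Each full week contributes 5 weekdays (Mon–Fri): 11 × 5 = 55.
The 3 extra days are Friday, Saturday, Sunday — 1 of them qualifies.
Total: 55 + 1 = 56.
Holidays: May 12, 1940 (Sun); May 27, 1940 (Mon); June 11, 1940 (Tue); June 19, 1940 (Wed); June 27, 1940 (Thu); July 2, 1940 (Tue); July 4, 1940 (Thu); July 5, 1940 (Fri).
7 of the 8 holidays fall on weekdays; the rest are weekends and were already excluded.
Business days: 56 − 7 = 49.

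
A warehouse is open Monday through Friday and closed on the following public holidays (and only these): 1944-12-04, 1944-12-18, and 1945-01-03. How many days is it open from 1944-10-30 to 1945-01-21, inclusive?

1944-10-30 is a Monday.
That's 84 days from start to end, counting both.
84 = 7 × 12, so the span is exactly 12 full weeks.
Each full week contributes 5 weekdays (Mon–Fri): 12 × 5 = 60.
Total: 60.
Holidays: 1944-12-04 (Mon); 1944-12-18 (Mon); 1945-01-03 (Wed).
All 3 holidays fall on weekdays, so subtract 3.
Business days: 60 − 3 = 57.

57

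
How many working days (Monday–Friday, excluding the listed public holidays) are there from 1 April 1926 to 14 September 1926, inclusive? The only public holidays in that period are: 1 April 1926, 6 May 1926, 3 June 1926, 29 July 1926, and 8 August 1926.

1 April 1926 is a Thursday.
That's 167 days from start to end, counting both.
167 = 7 × 23 + 6, so there are 23 full weeks plus 6 extra days.
Each full week contributes 5 weekdays (Mon–Fri): 23 × 5 = 115.
The 6 extra days are Thu, Fri, Sat, Sun, Mon, Tue — 4 of them qualify.
Total: 115 + 4 = 119.
Holidays: 1 April 1926 (Thu); 6 May 1926 (Thu); 3 June 1926 (Thu); 29 July 1926 (Thu); 8 August 1926 (Sun).
4 of the 5 holidays fall on weekdays; the rest are weekends and were already excluded.
Business days: 119 − 4 = 115.

115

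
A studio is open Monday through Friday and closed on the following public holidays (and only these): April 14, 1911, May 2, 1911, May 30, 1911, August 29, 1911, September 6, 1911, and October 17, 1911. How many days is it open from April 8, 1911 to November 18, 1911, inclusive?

April 8, 1911 is a Saturday.
That's 225 days from start to end, counting both.
225 = 7 × 32 + 1, so there are 32 full weeks plus 1 extra day.
Each full week contributes 5 weekdays (Mon–Fri): 32 × 5 = 160.
The 1 extra day is Saturday — none qualify.
Total: 160 + 0 = 160.
Holidays: April 14, 1911 (Fri); May 2, 1911 (Tue); May 30, 1911 (Tue); August 29, 1911 (Tue); September 6, 1911 (Wed); October 17, 1911 (Tue).
All 6 holidays fall on weekdays, so subtract 6.
Business days: 160 − 6 = 154.

154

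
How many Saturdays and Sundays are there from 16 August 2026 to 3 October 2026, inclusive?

14

16 August 2026 is a Sunday.
The range spans 49 days (inclusive of both endpoints).
49 = 7 × 7, so the span is exactly 7 full weeks.
Each full week contributes 2 weekend days (Sat, Sun): 7 × 2 = 14.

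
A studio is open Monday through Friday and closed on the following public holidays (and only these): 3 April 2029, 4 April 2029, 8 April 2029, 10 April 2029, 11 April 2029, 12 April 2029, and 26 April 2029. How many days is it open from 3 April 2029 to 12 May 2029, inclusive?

3 April 2029 is a Tuesday.
From 3 April 2029 to 12 May 2029 is 40 days inclusive.
40 = 7 × 5 + 5, so there are 5 full weeks plus 5 extra days.
Each full week contributes 5 weekdays (Mon–Fri): 5 × 5 = 25.
The 5 extra days are Tuesday, Wednesday, Thursday, Friday, Saturday — 4 of them qualify.
Total: 25 + 4 = 29.
Holidays: 3 April 2029 (Tue); 4 April 2029 (Wed); 8 April 2029 (Sun); 10 April 2029 (Tue); 11 April 2029 (Wed); 12 April 2029 (Thu); 26 April 2029 (Thu).
6 of the 7 holidays fall on weekdays; the rest are weekends and were already excluded.
Business days: 29 − 6 = 23.

23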